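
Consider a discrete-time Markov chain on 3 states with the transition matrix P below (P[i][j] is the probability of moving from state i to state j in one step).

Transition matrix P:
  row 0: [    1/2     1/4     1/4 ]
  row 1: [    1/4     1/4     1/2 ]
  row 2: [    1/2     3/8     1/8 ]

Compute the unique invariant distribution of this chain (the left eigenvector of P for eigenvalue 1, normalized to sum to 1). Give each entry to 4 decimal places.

π = [0.4286, 0.2857, 0.2857]

Balance equations π_j = Σ_i π_i·P[i][j]:
  π_0 = 1/2·π_0 + 1/4·π_1 + 1/2·π_2
  π_1 = 1/4·π_0 + 1/4·π_1 + 3/8·π_2
  normalize: π_0 + π_1 + π_2 = 1
Solving the linear system gives exactly π = [3/7, 2/7, 2/7].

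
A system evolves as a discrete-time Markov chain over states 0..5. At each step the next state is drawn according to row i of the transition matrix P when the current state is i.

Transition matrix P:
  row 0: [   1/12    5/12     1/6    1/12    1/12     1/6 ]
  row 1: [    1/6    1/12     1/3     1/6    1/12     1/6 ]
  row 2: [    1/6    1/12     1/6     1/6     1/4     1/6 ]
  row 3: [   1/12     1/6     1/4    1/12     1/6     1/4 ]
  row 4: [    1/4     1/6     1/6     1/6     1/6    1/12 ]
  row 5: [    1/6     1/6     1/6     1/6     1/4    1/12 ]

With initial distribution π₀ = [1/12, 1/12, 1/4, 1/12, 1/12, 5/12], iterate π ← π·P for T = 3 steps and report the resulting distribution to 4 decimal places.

t=0: π = [0.0833, 0.0833, 0.2500, 0.0833, 0.0833, 0.4167]
t=1: π = [0.1597, 0.1597, 0.1875, 0.1528, 0.2083, 0.1319]
t=2: π = [0.1580, 0.1777, 0.2060, 0.1406, 0.1667, 0.1510]
t=3: π = [0.1557, 0.1742, 0.2080, 0.1418, 0.1685, 0.1519]

π = [0.1557, 0.1742, 0.2080, 0.1418, 0.1685, 0.1519]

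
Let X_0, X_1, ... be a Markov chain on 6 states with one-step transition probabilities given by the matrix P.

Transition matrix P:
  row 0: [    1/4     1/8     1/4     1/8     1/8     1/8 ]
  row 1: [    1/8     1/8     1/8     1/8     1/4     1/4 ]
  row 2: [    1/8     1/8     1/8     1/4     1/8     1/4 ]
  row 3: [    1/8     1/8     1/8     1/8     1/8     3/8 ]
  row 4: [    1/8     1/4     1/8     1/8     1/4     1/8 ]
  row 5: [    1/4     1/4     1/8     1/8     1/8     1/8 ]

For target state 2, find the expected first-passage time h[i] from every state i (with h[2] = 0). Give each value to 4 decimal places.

h = [5.8699, 6.8325, 0.0000, 6.8172, 6.8460, 6.7240]

First-step conditioning: h[2] = 0; for i ≠ 2, h[i] = 1 + Σ_k P[i][k]·h[k].
  h[0] = 1 + 1/4·h[0] + 1/8·h[1] + 1/8·h[3] + 1/8·h[4] + 1/8·h[5]
  h[1] = 1 + 1/8·h[0] + 1/8·h[1] + 1/8·h[3] + 1/4·h[4] + 1/4·h[5]
  h[3] = 1 + 1/8·h[0] + 1/8·h[1] + 1/8·h[3] + 1/8·h[4] + 3/8·h[5]
  h[4] = 1 + 1/8·h[0] + 1/4·h[1] + 1/8·h[3] + 1/4·h[4] + 1/8·h[5]
  h[5] = 1 + 1/4·h[0] + 1/4·h[1] + 1/8·h[3] + 1/8·h[4] + 1/8·h[5]
Solving the 5×5 linear system over states ≠ 2 gives exactly h = [27712/4721, 32256/4721, 0, 32184/4721, 32320/4721, 31744/4721] (h[2] = 0 is the target).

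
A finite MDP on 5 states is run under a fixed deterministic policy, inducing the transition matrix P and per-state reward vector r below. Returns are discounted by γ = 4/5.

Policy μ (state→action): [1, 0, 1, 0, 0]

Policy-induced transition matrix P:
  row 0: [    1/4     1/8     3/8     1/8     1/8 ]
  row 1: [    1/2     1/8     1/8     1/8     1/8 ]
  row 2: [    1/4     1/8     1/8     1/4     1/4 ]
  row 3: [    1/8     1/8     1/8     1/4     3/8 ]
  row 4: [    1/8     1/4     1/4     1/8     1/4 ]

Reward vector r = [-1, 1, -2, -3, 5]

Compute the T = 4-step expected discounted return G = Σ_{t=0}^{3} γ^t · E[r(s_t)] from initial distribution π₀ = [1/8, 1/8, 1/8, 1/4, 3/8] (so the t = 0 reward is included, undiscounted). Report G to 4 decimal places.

t=0: π = [0.1250, 0.1250, 0.1250, 0.2500, 0.3750], E[r] = 0.8750, γ^t·E[r] = 0.875000, running G = 0.875000
t=1: π = [0.2031, 0.1719, 0.2031, 0.1719, 0.2500], E[r] = 0.2969, γ^t·E[r] = 0.237500, running G = 1.112500
t=2: π = [0.2402, 0.1563, 0.2070, 0.1719, 0.2246], E[r] = 0.1094, γ^t·E[r] = 0.070000, running G = 1.182500
t=3: π = [0.2395, 0.1531, 0.2131, 0.1724, 0.2219], E[r] = 0.0798, γ^t·E[r] = 0.040875, running G = 1.223375

G = 1.2234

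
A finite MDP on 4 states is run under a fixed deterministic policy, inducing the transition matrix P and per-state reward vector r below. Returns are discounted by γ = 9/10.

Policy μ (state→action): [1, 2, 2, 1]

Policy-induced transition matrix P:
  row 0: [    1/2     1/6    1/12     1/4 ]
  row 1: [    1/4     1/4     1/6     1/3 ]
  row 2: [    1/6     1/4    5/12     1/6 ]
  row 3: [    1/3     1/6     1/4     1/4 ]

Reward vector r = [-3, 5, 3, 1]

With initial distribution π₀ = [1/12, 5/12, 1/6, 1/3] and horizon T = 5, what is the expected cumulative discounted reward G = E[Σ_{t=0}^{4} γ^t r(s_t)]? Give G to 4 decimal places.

t=0: π = [0.0833, 0.4167, 0.1667, 0.3333], E[r] = 2.6667, γ^t·E[r] = 2.666667, running G = 2.666667
t=1: π = [0.2847, 0.2153, 0.2292, 0.2708], E[r] = 1.1806, γ^t·E[r] = 1.062500, running G = 3.729167
t=2: π = [0.3247, 0.2037, 0.2228, 0.2488], E[r] = 0.9618, γ^t·E[r] = 0.779063, running G = 4.508229
t=3: π = [0.3333, 0.2022, 0.2160, 0.2484], E[r] = 0.9076, γ^t·E[r] = 0.661641, running G = 5.169870
t=4: π = [0.3360, 0.2015, 0.2136, 0.2488], E[r] = 0.8892, γ^t·E[r] = 0.583385, running G = 5.753254

G = 5.7533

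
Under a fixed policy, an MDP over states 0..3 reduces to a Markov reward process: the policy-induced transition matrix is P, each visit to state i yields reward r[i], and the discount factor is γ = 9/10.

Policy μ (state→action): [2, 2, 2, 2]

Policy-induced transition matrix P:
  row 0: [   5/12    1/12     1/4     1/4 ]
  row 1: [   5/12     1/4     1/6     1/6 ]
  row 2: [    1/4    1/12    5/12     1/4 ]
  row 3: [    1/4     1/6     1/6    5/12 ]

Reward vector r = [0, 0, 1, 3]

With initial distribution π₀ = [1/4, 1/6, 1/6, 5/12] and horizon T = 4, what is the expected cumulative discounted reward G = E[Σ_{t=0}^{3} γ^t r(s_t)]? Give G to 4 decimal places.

t=0: π = [0.2500, 0.1667, 0.1667, 0.4167], E[r] = 1.4167, γ^t·E[r] = 1.416667, running G = 1.416667
t=1: π = [0.3194, 0.1458, 0.2292, 0.3056], E[r] = 1.1458, γ^t·E[r] = 1.031250, running G = 2.447917
t=2: π = [0.3275, 0.1331, 0.2506, 0.2888], E[r] = 1.1169, γ^t·E[r] = 0.904688, running G = 3.352604
t=3: π = [0.3268, 0.1296, 0.2566, 0.2870], E[r] = 1.1177, γ^t·E[r] = 0.814816, running G = 4.167421

G = 4.1674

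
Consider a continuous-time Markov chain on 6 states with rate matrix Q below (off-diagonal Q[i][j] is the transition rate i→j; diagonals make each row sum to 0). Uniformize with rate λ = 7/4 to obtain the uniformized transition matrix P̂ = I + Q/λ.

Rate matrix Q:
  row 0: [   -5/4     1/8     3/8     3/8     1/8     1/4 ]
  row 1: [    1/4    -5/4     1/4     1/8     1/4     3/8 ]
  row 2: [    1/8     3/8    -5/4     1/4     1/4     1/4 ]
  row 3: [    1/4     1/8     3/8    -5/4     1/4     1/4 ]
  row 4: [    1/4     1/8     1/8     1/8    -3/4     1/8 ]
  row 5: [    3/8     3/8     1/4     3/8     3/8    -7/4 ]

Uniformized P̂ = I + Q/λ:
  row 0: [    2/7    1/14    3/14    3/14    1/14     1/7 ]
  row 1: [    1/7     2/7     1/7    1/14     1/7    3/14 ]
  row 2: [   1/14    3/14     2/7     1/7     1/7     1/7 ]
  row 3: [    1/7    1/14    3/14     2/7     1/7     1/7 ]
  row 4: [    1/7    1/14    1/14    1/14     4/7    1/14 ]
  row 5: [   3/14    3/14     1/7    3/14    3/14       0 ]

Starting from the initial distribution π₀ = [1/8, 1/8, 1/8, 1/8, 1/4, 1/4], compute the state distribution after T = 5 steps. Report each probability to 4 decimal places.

π = [0.1622, 0.1438, 0.1728, 0.1576, 0.2449, 0.1186]

t=0: π = [0.1250, 0.1250, 0.1250, 0.1250, 0.2500, 0.2500]
t=1: π = [0.1696, 0.1518, 0.1607, 0.1607, 0.2589, 0.0982]
t=2: π = [0.1626, 0.1409, 0.1709, 0.1556, 0.2487, 0.1212]
t=3: π = [0.1625, 0.1434, 0.1722, 0.1575, 0.2465, 0.1178]
t=4: π = [0.1622, 0.1436, 0.1727, 0.1575, 0.2453, 0.1187]
t=5: π = [0.1622, 0.1438, 0.1728, 0.1576, 0.2449, 0.1186]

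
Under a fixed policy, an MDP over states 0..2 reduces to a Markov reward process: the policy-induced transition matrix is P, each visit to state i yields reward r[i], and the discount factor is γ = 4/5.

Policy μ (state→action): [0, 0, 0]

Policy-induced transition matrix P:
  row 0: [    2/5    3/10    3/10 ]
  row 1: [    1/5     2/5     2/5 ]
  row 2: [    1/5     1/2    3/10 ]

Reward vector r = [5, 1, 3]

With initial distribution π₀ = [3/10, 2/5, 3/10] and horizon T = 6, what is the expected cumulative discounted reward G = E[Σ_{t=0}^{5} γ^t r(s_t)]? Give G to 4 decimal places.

t=0: π = [0.3000, 0.4000, 0.3000], E[r] = 2.8000, γ^t·E[r] = 2.800000, running G = 2.800000
t=1: π = [0.2600, 0.4000, 0.3400], E[r] = 2.7200, γ^t·E[r] = 2.176000, running G = 4.976000
t=2: π = [0.2520, 0.4080, 0.3400], E[r] = 2.6880, γ^t·E[r] = 1.720320, running G = 6.696320
t=3: π = [0.2504, 0.4088, 0.3408], E[r] = 2.6832, γ^t·E[r] = 1.373798, running G = 8.070118
t=4: π = [0.2501, 0.4090, 0.3409], E[r] = 2.6821, γ^t·E[r] = 1.098580, running G = 9.168698
t=5: π = [0.2500, 0.4091, 0.3409], E[r] = 2.6819, γ^t·E[r] = 0.878796, running G = 10.047494

G = 10.0475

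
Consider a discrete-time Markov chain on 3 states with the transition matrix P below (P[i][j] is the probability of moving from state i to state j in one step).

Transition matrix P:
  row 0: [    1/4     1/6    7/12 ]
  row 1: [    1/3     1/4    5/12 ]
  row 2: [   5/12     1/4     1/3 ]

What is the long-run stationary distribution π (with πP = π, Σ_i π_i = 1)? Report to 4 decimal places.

Balance equations π_j = Σ_i π_i·P[i][j]:
  π_0 = 1/4·π_0 + 1/3·π_1 + 5/12·π_2
  π_1 = 1/6·π_0 + 1/4·π_1 + 1/4·π_2
  normalize: π_0 + π_1 + π_2 = 1
Solving the linear system gives exactly π = [57/167, 37/167, 73/167].

π = [0.3413, 0.2216, 0.4371]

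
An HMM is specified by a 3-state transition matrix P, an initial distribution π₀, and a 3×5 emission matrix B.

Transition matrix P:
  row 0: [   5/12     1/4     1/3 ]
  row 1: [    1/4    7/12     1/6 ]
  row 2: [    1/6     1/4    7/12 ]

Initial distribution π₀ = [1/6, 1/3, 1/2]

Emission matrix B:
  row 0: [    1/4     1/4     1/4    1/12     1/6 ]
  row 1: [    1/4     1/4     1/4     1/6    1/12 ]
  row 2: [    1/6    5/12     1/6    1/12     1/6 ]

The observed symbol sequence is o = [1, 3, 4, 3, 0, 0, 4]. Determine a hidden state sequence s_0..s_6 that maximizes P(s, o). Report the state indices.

t=0: δ = [4.167e-02, 8.333e-02, 2.083e-01]  (obs o_0=1)
t=1: δ = [2.894e-03, 8.681e-03, 1.013e-02]  ψ = [2, 2, 2]  (obs o_1=3)
t=2: δ = [3.617e-04, 4.220e-04, 9.846e-04]  ψ = [1, 1, 2]  (obs o_2=4)
t=3: δ = [1.368e-05, 4.103e-05, 4.786e-05]  ψ = [2, 1, 2]  (obs o_3=3)
t=4: δ = [2.564e-06, 5.983e-06, 4.653e-06]  ψ = [1, 1, 2]  (obs o_4=0)
t=5: δ = [3.739e-07, 8.725e-07, 4.524e-07]  ψ = [1, 1, 2]  (obs o_5=0)
t=6: δ = [3.635e-08, 4.241e-08, 4.398e-08]  ψ = [1, 1, 2]  (obs o_6=4)
backtrack: best end state = 2; path = [2, 2, 2, 2, 2, 2, 2]

path = [2, 2, 2, 2, 2, 2, 2]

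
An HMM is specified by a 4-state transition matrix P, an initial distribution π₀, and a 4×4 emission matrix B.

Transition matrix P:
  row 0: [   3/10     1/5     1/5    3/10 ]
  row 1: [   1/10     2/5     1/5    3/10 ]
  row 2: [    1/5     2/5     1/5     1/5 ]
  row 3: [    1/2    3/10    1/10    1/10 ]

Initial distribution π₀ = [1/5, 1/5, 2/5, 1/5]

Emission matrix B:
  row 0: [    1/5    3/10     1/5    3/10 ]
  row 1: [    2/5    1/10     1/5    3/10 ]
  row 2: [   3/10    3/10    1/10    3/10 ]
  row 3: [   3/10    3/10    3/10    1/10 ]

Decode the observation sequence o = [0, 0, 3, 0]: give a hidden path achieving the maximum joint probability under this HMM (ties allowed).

t=0: δ = [4.000e-02, 8.000e-02, 1.200e-01, 6.000e-02]  (obs o_0=0)
t=1: δ = [6.000e-03, 1.920e-02, 7.200e-03, 7.200e-03]  ψ = [3, 2, 2, 1]  (obs o_1=0)
t=2: δ = [1.080e-03, 2.304e-03, 1.152e-03, 5.760e-04]  ψ = [3, 1, 1, 1]  (obs o_2=3)
t=3: δ = [6.480e-05, 3.686e-04, 1.382e-04, 2.074e-04]  ψ = [0, 1, 1, 1]  (obs o_3=0)
backtrack: best end state = 1; path = [2, 1, 1, 1]

path = [2, 1, 1, 1]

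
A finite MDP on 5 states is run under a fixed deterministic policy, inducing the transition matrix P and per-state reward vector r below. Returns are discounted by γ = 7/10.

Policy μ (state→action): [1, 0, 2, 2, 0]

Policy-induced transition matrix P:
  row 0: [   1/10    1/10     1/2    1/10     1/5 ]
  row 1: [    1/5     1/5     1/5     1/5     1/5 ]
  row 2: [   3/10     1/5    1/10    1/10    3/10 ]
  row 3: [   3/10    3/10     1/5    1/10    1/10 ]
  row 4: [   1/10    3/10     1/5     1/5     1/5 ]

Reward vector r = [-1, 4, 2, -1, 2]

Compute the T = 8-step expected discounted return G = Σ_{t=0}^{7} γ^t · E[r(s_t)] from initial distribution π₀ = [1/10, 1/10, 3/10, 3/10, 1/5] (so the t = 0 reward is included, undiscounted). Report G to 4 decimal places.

G = 4.0169

t=0: π = [0.1000, 0.1000, 0.3000, 0.3000, 0.2000], E[r] = 1.0000, γ^t·E[r] = 1.000000, running G = 1.000000
t=1: π = [0.2300, 0.2400, 0.2000, 0.1300, 0.2000], E[r] = 1.4000, γ^t·E[r] = 0.980000, running G = 1.980000
t=2: π = [0.1900, 0.2100, 0.2490, 0.1440, 0.2070], E[r] = 1.4180, γ^t·E[r] = 0.694820, running G = 2.674820
t=3: π = [0.1996, 0.2161, 0.2321, 0.1417, 0.2105], E[r] = 1.4083, γ^t·E[r] = 0.483047, running G = 3.157867
t=4: π = [0.1964, 0.2153, 0.2367, 0.1427, 0.2090], E[r] = 1.4134, γ^t·E[r] = 0.339365, running G = 3.497231
t=5: π = [0.1974, 0.2155, 0.2352, 0.1424, 0.2094], E[r] = 1.4116, γ^t·E[r] = 0.237248, running G = 3.734479
t=6: π = [0.1971, 0.2154, 0.2357, 0.1425, 0.2093], E[r] = 1.4121, γ^t·E[r] = 0.166137, running G = 3.900616
t=7: π = [0.1972, 0.2155, 0.2356, 0.1425, 0.2093], E[r] = 1.4120, γ^t·E[r] = 0.116282, running G = 4.016898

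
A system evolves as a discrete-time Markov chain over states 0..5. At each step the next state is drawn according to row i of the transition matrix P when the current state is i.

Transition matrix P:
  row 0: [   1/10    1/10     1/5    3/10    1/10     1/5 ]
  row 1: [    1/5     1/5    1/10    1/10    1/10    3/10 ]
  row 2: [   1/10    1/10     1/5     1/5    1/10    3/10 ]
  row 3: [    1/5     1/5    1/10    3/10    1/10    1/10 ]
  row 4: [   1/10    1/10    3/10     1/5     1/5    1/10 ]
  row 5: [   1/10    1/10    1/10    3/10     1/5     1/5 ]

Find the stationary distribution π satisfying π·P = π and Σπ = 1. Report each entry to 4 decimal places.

π = [0.1382, 0.1382, 0.1559, 0.2435, 0.1324, 0.1918]

Balance equations π_j = Σ_i π_i·P[i][j]:
  π_0 = 1/10·π_0 + 1/5·π_1 + 1/10·π_2 + 1/5·π_3 + 1/10·π_4 + 1/10·π_5
  π_1 = 1/10·π_0 + 1/5·π_1 + 1/10·π_2 + 1/5·π_3 + 1/10·π_4 + 1/10·π_5
  π_2 = 1/5·π_0 + 1/10·π_1 + 1/5·π_2 + 1/10·π_3 + 3/10·π_4 + 1/10·π_5
  π_3 = 3/10·π_0 + 1/10·π_1 + 1/5·π_2 + 3/10·π_3 + 1/5·π_4 + 3/10·π_5
  π_4 = 1/10·π_0 + 1/10·π_1 + 1/10·π_2 + 1/10·π_3 + 1/5·π_4 + 1/5·π_5
  normalize: π_0 + π_1 + π_2 + π_3 + π_4 + π_5 = 1
Solving the linear system gives exactly π = [577/4176, 577/4176, 217/1392, 113/464, 553/4176, 89/464].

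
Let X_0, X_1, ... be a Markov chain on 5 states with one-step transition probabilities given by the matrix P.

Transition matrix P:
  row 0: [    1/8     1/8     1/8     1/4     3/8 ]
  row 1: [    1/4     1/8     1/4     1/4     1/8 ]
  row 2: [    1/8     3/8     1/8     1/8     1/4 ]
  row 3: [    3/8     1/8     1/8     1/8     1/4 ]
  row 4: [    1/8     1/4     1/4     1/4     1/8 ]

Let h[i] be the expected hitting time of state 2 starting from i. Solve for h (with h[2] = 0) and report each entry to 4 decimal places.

h = [5.7043, 5.1478, 0.0000, 5.7739, 5.0783]

First-step conditioning: h[2] = 0; for i ≠ 2, h[i] = 1 + Σ_k P[i][k]·h[k].
  h[0] = 1 + 1/8·h[0] + 1/8·h[1] + 1/4·h[3] + 3/8·h[4]
  h[1] = 1 + 1/4·h[0] + 1/8·h[1] + 1/4·h[3] + 1/8·h[4]
  h[3] = 1 + 3/8·h[0] + 1/8·h[1] + 1/8·h[3] + 1/4·h[4]
  h[4] = 1 + 1/8·h[0] + 1/4·h[1] + 1/4·h[3] + 1/8·h[4]
Solving the 4×4 linear system over states ≠ 2 gives exactly h = [656/115, 592/115, 0, 664/115, 584/115] (h[2] = 0 is the target).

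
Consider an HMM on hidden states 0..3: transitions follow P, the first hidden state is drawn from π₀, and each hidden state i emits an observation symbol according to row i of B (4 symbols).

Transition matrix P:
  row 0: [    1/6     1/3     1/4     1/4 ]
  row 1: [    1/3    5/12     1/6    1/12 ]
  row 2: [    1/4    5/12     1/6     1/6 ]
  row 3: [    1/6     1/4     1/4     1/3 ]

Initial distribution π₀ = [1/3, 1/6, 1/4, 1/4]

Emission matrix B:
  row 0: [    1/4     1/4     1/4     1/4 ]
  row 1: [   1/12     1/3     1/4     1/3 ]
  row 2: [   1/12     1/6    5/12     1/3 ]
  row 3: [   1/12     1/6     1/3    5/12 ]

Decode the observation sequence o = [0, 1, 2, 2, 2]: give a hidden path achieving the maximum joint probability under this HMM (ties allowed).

path = [0, 1, 1, 1, 1]

t=0: δ = [8.333e-02, 1.389e-02, 2.083e-02, 2.083e-02]  (obs o_0=0)
t=1: δ = [3.472e-03, 9.259e-03, 3.472e-03, 3.472e-03]  ψ = [0, 0, 0, 0]  (obs o_1=1)
t=2: δ = [7.716e-04, 9.645e-04, 6.430e-04, 3.858e-04]  ψ = [1, 1, 1, 3]  (obs o_2=2)
t=3: δ = [8.038e-05, 1.005e-04, 8.038e-05, 6.430e-05]  ψ = [1, 1, 0, 0]  (obs o_3=2)
t=4: δ = [8.372e-06, 1.047e-05, 8.372e-06, 7.144e-06]  ψ = [1, 1, 0, 3]  (obs o_4=2)
backtrack: best end state = 1; path = [0, 1, 1, 1, 1]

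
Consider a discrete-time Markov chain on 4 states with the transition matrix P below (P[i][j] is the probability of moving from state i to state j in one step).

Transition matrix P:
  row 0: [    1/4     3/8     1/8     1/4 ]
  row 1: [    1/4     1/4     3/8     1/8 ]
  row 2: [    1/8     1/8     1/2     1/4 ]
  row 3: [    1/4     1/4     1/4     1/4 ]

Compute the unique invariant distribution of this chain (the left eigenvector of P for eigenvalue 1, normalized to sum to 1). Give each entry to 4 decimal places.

π = [0.2078, 0.2338, 0.3377, 0.2208]

Balance equations π_j = Σ_i π_i·P[i][j]:
  π_0 = 1/4·π_0 + 1/4·π_1 + 1/8·π_2 + 1/4·π_3
  π_1 = 3/8·π_0 + 1/4·π_1 + 1/8·π_2 + 1/4·π_3
  π_2 = 1/8·π_0 + 3/8·π_1 + 1/2·π_2 + 1/4·π_3
  normalize: π_0 + π_1 + π_2 + π_3 = 1
Solving the linear system gives exactly π = [16/77, 18/77, 26/77, 17/77].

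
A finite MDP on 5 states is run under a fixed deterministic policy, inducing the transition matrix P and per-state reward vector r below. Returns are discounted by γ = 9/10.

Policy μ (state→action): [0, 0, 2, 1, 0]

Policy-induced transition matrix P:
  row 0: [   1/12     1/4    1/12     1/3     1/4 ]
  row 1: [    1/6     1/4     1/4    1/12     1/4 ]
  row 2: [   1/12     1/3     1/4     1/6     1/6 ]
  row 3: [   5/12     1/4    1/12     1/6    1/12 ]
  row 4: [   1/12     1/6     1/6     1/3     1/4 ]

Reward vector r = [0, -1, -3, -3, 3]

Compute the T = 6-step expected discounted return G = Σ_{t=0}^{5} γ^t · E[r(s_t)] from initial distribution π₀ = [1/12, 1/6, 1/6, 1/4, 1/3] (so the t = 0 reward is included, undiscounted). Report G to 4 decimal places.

t=0: π = [0.0833, 0.1667, 0.1667, 0.2500, 0.3333], E[r] = -0.4167, γ^t·E[r] = -0.416667, running G = -0.416667
t=1: π = [0.1806, 0.2361, 0.1667, 0.2222, 0.1944], E[r] = -0.8194, γ^t·E[r] = -0.737500, running G = -1.154167
t=2: π = [0.1771, 0.2477, 0.1667, 0.2095, 0.1991], E[r] = -0.7789, γ^t·E[r] = -0.630938, running G = -1.785104
t=3: π = [0.1738, 0.2473, 0.1690, 0.2087, 0.2012], E[r] = -0.7768, γ^t·E[r] = -0.566297, running G = -2.351401
t=4: π = [0.1735, 0.2473, 0.1695, 0.2086, 0.2011], E[r] = -0.7780, γ^t·E[r] = -0.510469, running G = -2.861870
t=5: π = [0.1735, 0.2474, 0.1696, 0.2085, 0.2011], E[r] = -0.7782, γ^t·E[r] = -0.459511, running G = -3.321381

G = -3.3214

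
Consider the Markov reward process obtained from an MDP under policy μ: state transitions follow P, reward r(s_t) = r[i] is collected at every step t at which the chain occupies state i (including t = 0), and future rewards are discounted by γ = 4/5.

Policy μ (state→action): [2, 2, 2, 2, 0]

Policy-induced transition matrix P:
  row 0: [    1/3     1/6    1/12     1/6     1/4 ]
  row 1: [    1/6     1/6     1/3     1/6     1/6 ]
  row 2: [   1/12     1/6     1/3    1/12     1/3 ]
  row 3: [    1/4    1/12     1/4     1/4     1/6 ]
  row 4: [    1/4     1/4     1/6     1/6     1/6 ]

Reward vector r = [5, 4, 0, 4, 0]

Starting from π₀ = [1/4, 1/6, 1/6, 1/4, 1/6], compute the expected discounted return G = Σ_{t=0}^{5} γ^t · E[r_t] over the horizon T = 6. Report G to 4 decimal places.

G = 9.4647

t=0: π = [0.2500, 0.1667, 0.1667, 0.2500, 0.1667], E[r] = 2.9167, γ^t·E[r] = 2.916667, running G = 2.916667
t=1: π = [0.2292, 0.1597, 0.2222, 0.1736, 0.2153], E[r] = 2.4792, γ^t·E[r] = 1.983333, running G = 4.900000
t=2: π = [0.2188, 0.1701, 0.2257, 0.1626, 0.2228], E[r] = 2.4248, γ^t·E[r] = 1.551852, running G = 6.451852
t=3: π = [0.2164, 0.1717, 0.2280, 0.1614, 0.2225], E[r] = 2.4145, γ^t·E[r] = 1.236247, running G = 7.688099
t=4: π = [0.2157, 0.1718, 0.2287, 0.1611, 0.2227], E[r] = 2.4102, γ^t·E[r] = 0.987216, running G = 8.675315
t=5: π = [0.2156, 0.1718, 0.2289, 0.1610, 0.2228], E[r] = 2.4091, γ^t·E[r] = 0.789409, running G = 9.464725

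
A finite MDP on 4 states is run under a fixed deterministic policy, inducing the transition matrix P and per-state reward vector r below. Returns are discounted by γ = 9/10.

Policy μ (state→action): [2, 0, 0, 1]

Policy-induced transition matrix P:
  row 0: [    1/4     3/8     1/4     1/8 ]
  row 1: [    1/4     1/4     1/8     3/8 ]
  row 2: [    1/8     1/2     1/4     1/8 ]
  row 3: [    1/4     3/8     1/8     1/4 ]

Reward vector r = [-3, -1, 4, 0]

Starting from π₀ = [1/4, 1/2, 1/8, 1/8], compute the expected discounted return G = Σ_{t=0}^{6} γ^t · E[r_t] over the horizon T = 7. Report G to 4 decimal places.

t=0: π = [0.2500, 0.5000, 0.1250, 0.1250], E[r] = -0.7500, γ^t·E[r] = -0.750000, running G = -0.750000
t=1: π = [0.2344, 0.3281, 0.1719, 0.2656], E[r] = -0.3438, γ^t·E[r] = -0.309375, running G = -1.059375
t=2: π = [0.2285, 0.3555, 0.1758, 0.2402], E[r] = -0.3379, γ^t·E[r] = -0.273691, running G = -1.333066
t=3: π = [0.2280, 0.3525, 0.1755, 0.2439], E[r] = -0.3345, γ^t·E[r] = -0.243831, running G = -1.576897
t=4: π = [0.2281, 0.3529, 0.1754, 0.2436], E[r] = -0.3353, γ^t·E[r] = -0.219968, running G = -1.796865
t=5: π = [0.2281, 0.3528, 0.1754, 0.2437], E[r] = -0.3353, γ^t·E[r] = -0.197978, running G = -1.994843
t=6: π = [0.2281, 0.3528, 0.1754, 0.2437], E[r] = -0.3353, γ^t·E[r] = -0.178184, running G = -2.173027

G = -2.1730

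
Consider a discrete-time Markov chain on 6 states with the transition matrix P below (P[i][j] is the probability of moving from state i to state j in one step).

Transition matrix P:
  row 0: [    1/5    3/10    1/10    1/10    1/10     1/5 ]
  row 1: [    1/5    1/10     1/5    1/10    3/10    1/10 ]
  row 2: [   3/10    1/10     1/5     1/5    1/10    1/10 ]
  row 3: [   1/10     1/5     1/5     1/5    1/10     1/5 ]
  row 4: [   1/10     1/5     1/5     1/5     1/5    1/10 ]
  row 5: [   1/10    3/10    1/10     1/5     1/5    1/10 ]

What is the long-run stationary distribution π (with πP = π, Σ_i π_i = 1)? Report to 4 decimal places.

Balance equations π_j = Σ_i π_i·P[i][j]:
  π_0 = 1/5·π_0 + 1/5·π_1 + 3/10·π_2 + 1/10·π_3 + 1/10·π_4 + 1/10·π_5
  π_1 = 3/10·π_0 + 1/10·π_1 + 1/10·π_2 + 1/5·π_3 + 1/5·π_4 + 3/10·π_5
  π_2 = 1/10·π_0 + 1/5·π_1 + 1/5·π_2 + 1/5·π_3 + 1/5·π_4 + 1/10·π_5
  π_3 = 1/10·π_0 + 1/10·π_1 + 1/5·π_2 + 1/5·π_3 + 1/5·π_4 + 1/5·π_5
  π_4 = 1/10·π_0 + 3/10·π_1 + 1/10·π_2 + 1/10·π_3 + 1/5·π_4 + 1/5·π_5
  normalize: π_0 + π_1 + π_2 + π_3 + π_4 + π_5 = 1
Solving the linear system gives exactly π = [17087/100298, 1769/9118, 17013/100298, 16405/100298, 16955/100298, 13379/100298].

π = [0.1704, 0.1940, 0.1696, 0.1636, 0.1690, 0.1334]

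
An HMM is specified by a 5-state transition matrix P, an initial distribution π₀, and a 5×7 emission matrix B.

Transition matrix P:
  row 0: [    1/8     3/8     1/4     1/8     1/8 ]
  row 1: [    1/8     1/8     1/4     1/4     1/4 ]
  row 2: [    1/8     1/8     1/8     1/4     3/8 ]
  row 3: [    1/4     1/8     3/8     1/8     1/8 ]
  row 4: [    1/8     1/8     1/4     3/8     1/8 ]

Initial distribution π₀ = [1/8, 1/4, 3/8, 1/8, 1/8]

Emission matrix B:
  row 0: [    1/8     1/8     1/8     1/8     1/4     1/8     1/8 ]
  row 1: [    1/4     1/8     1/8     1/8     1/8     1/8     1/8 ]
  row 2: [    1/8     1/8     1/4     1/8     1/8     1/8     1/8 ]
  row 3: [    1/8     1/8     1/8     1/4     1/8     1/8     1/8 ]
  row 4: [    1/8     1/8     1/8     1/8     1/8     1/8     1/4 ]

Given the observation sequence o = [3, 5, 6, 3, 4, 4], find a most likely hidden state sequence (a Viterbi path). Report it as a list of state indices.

t=0: δ = [1.562e-02, 3.125e-02, 4.688e-02, 3.125e-02, 1.562e-02]  (obs o_0=3)
t=1: δ = [9.766e-04, 7.324e-04, 1.465e-03, 1.465e-03, 2.197e-03]  ψ = [3, 0, 3, 2, 2]  (obs o_1=5)
t=2: δ = [4.578e-05, 4.578e-05, 6.866e-05, 1.030e-04, 1.373e-04]  ψ = [3, 0, 3, 4, 2]  (obs o_2=6)
t=3: δ = [3.219e-06, 2.146e-06, 4.828e-06, 1.287e-05, 3.219e-06]  ψ = [3, 0, 3, 4, 2]  (obs o_3=3)
t=4: δ = [8.047e-07, 2.012e-07, 6.035e-07, 2.012e-07, 2.263e-07]  ψ = [3, 3, 3, 3, 2]  (obs o_4=4)
t=5: δ = [2.515e-08, 3.772e-08, 2.515e-08, 1.886e-08, 2.829e-08]  ψ = [0, 0, 0, 2, 2]  (obs o_5=4)
backtrack: best end state = 1; path = [3, 2, 4, 3, 0, 1]

path = [3, 2, 4, 3, 0, 1]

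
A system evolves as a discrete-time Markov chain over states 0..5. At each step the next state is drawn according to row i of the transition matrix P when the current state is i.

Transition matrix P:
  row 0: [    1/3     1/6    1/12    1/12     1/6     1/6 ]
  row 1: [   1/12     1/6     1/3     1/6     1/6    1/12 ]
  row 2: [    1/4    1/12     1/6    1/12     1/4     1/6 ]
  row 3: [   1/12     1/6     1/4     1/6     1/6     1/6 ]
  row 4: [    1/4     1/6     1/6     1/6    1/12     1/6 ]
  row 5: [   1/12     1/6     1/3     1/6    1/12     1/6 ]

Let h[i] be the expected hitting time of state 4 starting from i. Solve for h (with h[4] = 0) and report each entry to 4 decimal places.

First-step conditioning: h[4] = 0; for i ≠ 4, h[i] = 1 + Σ_k P[i][k]·h[k].
  h[0] = 1 + 1/3·h[0] + 1/6·h[1] + 1/12·h[2] + 1/12·h[3] + 1/6·h[5]
  h[1] = 1 + 1/12·h[0] + 1/6·h[1] + 1/3·h[2] + 1/6·h[3] + 1/12·h[5]
  h[2] = 1 + 1/4·h[0] + 1/12·h[1] + 1/6·h[2] + 1/12·h[3] + 1/6·h[5]
  h[3] = 1 + 1/12·h[0] + 1/6·h[1] + 1/4·h[2] + 1/6·h[3] + 1/6·h[5]
  h[5] = 1 + 1/12·h[0] + 1/6·h[1] + 1/3·h[2] + 1/6·h[3] + 1/6·h[5]
Solving the 5×5 linear system over states ≠ 4 gives exactly h = [19428/3305, 18876/3305, 17712/3305, 19116/3305, 0, 20592/3305] (h[4] = 0 is the target).

h = [5.8784, 5.7113, 5.3592, 5.7840, 0.0000, 6.2306]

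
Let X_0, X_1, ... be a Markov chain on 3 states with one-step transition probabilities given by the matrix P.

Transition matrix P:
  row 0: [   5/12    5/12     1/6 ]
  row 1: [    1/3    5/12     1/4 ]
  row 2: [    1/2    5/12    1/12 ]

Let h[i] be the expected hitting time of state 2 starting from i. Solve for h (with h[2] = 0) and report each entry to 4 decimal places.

h = [4.9655, 4.5517, 0.0000]

First-step conditioning: h[2] = 0; for i ≠ 2, h[i] = 1 + Σ_k P[i][k]·h[k].
  h[0] = 1 + 5/12·h[0] + 5/12·h[1]
  h[1] = 1 + 1/3·h[0] + 5/12·h[1]
Solving the 2×2 linear system over states ≠ 2 gives exactly h = [144/29, 132/29, 0] (h[2] = 0 is the target).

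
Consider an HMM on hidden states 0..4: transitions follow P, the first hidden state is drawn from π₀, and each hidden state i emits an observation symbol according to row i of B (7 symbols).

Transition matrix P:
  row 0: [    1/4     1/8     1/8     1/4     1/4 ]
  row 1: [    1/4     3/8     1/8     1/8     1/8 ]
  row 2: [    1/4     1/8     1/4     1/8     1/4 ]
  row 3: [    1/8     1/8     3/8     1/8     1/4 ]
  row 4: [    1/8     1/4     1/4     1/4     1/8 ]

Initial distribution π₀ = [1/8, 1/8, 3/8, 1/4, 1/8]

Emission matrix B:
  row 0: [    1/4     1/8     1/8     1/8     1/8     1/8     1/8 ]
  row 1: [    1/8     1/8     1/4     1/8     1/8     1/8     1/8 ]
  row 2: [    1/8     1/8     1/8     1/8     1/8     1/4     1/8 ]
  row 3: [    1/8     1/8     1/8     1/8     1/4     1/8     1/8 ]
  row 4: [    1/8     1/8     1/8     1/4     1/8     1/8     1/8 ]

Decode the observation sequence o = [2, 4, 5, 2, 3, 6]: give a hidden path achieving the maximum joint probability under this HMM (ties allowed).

path = [1, 1, 1, 1, 1, 1]

t=0: δ = [1.562e-02, 3.125e-02, 4.688e-02, 3.125e-02, 1.562e-02]  (obs o_0=2)
t=1: δ = [1.465e-03, 1.465e-03, 1.465e-03, 1.465e-03, 1.465e-03]  ψ = [2, 1, 2, 2, 2]  (obs o_1=4)
t=2: δ = [4.578e-05, 6.866e-05, 1.373e-04, 4.578e-05, 4.578e-05]  ψ = [0, 1, 3, 0, 0]  (obs o_2=5)
t=3: δ = [4.292e-06, 6.437e-06, 4.292e-06, 2.146e-06, 4.292e-06]  ψ = [2, 1, 2, 2, 2]  (obs o_3=2)
t=4: δ = [2.012e-07, 3.017e-07, 1.341e-07, 1.341e-07, 2.682e-07]  ψ = [1, 1, 2, 0, 0]  (obs o_4=3)
t=5: δ = [9.430e-09, 1.414e-08, 8.382e-09, 8.382e-09, 6.286e-09]  ψ = [1, 1, 4, 4, 0]  (obs o_5=6)
backtrack: best end state = 1; path = [1, 1, 1, 1, 1, 1]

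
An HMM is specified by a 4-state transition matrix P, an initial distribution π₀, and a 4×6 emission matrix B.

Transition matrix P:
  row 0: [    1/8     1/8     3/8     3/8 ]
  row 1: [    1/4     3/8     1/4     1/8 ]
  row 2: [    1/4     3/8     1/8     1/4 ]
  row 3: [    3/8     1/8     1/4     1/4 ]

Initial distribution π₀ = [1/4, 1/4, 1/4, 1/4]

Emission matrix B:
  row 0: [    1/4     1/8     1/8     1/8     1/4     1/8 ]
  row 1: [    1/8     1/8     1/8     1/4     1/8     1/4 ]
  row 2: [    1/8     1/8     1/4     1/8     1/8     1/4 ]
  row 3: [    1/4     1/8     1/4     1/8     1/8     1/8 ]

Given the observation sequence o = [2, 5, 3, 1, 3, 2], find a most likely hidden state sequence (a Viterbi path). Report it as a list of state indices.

path = [2, 1, 1, 1, 1, 2]

t=0: δ = [3.125e-02, 3.125e-02, 6.250e-02, 6.250e-02]  (obs o_0=2)
t=1: δ = [2.930e-03, 5.859e-03, 3.906e-03, 1.953e-03]  ψ = [3, 2, 3, 2]  (obs o_1=5)
t=2: δ = [1.831e-04, 5.493e-04, 1.831e-04, 1.373e-04]  ψ = [1, 1, 1, 0]  (obs o_2=3)
t=3: δ = [1.717e-05, 2.575e-05, 1.717e-05, 8.583e-06]  ψ = [1, 1, 1, 0]  (obs o_3=1)
t=4: δ = [8.047e-07, 2.414e-06, 8.047e-07, 8.047e-07]  ψ = [1, 1, 0, 0]  (obs o_4=3)
t=5: δ = [7.544e-08, 1.132e-07, 1.509e-07, 7.544e-08]  ψ = [1, 1, 1, 0]  (obs o_5=2)
backtrack: best end state = 2; path = [2, 1, 1, 1, 1, 2]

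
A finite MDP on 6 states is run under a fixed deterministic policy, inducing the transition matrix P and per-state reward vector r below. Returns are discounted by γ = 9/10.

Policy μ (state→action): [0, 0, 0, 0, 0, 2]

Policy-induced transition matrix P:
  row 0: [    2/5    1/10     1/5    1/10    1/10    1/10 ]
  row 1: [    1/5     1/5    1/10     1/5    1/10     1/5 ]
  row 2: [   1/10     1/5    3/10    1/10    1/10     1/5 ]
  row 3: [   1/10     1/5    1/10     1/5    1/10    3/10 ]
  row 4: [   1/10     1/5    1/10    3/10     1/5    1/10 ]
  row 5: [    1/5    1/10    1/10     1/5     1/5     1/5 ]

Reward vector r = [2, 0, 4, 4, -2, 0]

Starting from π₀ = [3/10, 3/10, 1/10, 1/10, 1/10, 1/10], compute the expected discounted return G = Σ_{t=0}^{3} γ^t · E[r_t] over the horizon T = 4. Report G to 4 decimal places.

t=0: π = [0.3000, 0.3000, 0.1000, 0.1000, 0.1000, 0.1000], E[r] = 1.2000, γ^t·E[r] = 1.200000, running G = 1.200000
t=1: π = [0.2300, 0.1600, 0.1500, 0.1700, 0.1200, 0.1700], E[r] = 1.5000, γ^t·E[r] = 1.350000, running G = 2.550000
t=2: π = [0.2020, 0.1600, 0.1530, 0.1740, 0.1290, 0.1820], E[r] = 1.4540, γ^t·E[r] = 1.177740, running G = 3.727740
t=3: π = [0.1948, 0.1616, 0.1508, 0.1774, 0.1311, 0.1843], E[r] = 1.4402, γ^t·E[r] = 1.049906, running G = 4.777646

G = 4.7776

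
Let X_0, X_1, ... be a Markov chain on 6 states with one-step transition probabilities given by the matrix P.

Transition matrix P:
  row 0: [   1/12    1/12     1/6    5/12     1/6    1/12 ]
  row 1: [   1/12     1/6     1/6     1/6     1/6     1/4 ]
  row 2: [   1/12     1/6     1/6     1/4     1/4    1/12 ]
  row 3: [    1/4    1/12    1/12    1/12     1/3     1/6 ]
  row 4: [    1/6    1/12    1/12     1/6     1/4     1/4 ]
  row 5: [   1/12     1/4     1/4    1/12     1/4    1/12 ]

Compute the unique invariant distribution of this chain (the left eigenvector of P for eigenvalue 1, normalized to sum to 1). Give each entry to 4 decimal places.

π = [0.1342, 0.1334, 0.1446, 0.1835, 0.2430, 0.1614]

Balance equations π_j = Σ_i π_i·P[i][j]:
  π_0 = 1/12·π_0 + 1/12·π_1 + 1/12·π_2 + 1/4·π_3 + 1/6·π_4 + 1/12·π_5
  π_1 = 1/12·π_0 + 1/6·π_1 + 1/6·π_2 + 1/12·π_3 + 1/12·π_4 + 1/4·π_5
  π_2 = 1/6·π_0 + 1/6·π_1 + 1/6·π_2 + 1/12·π_3 + 1/12·π_4 + 1/4·π_5
  π_3 = 5/12·π_0 + 1/6·π_1 + 1/4·π_2 + 1/12·π_3 + 1/6·π_4 + 1/12·π_5
  π_4 = 1/6·π_0 + 1/6·π_1 + 1/4·π_2 + 1/3·π_3 + 1/4·π_4 + 1/4·π_5
  normalize: π_0 + π_1 + π_2 + π_3 + π_4 + π_5 = 1
Solving the linear system gives exactly π = [37860/282181, 37640/282181, 40795/282181, 51785/282181, 68569/282181, 45532/282181].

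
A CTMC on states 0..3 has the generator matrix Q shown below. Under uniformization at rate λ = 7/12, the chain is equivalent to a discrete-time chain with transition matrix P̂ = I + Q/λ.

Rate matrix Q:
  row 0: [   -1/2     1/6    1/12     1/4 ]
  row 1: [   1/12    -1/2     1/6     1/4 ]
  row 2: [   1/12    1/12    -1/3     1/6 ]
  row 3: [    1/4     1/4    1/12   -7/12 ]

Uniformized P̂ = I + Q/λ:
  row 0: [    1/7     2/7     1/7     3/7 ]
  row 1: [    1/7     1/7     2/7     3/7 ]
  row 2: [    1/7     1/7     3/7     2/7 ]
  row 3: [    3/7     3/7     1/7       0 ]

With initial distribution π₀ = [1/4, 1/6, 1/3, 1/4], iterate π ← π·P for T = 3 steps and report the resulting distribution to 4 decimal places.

t=0: π = [0.2500, 0.1667, 0.3333, 0.2500]
t=1: π = [0.2143, 0.2500, 0.2619, 0.2738]
t=2: π = [0.2211, 0.2517, 0.2534, 0.2738]
t=3: π = [0.2211, 0.2527, 0.2512, 0.2750]

π = [0.2211, 0.2527, 0.2512, 0.2750]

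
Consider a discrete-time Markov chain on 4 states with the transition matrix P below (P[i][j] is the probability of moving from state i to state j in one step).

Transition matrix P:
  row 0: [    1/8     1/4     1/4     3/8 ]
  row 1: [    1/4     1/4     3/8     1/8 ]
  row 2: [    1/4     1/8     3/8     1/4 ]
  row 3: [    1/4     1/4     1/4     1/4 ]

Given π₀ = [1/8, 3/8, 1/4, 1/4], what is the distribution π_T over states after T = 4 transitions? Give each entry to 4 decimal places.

π = [0.2222, 0.2105, 0.3158, 0.2515]

t=0: π = [0.1250, 0.3750, 0.2500, 0.2500]
t=1: π = [0.2344, 0.2188, 0.3281, 0.2188]
t=2: π = [0.2207, 0.2090, 0.3184, 0.2520]
t=3: π = [0.2224, 0.2102, 0.3159, 0.2515]
t=4: π = [0.2222, 0.2105, 0.3158, 0.2515]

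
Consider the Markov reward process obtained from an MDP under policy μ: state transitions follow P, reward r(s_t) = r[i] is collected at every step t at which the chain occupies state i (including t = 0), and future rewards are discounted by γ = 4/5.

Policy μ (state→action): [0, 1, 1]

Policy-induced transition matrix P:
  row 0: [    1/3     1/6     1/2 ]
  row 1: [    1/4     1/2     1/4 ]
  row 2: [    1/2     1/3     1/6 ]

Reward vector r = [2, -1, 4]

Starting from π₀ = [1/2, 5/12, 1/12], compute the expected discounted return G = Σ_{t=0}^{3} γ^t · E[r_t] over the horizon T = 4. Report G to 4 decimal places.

G = 4.2028

t=0: π = [0.5000, 0.4167, 0.0833], E[r] = 0.9167, γ^t·E[r] = 0.916667, running G = 0.916667
t=1: π = [0.3125, 0.3194, 0.3681], E[r] = 1.7778, γ^t·E[r] = 1.422222, running G = 2.338889
t=2: π = [0.3681, 0.3345, 0.2975], E[r] = 1.5914, γ^t·E[r] = 1.018519, running G = 3.357407
t=3: π = [0.3550, 0.3277, 0.3172], E[r] = 1.6512, γ^t·E[r] = 0.845432, running G = 4.202840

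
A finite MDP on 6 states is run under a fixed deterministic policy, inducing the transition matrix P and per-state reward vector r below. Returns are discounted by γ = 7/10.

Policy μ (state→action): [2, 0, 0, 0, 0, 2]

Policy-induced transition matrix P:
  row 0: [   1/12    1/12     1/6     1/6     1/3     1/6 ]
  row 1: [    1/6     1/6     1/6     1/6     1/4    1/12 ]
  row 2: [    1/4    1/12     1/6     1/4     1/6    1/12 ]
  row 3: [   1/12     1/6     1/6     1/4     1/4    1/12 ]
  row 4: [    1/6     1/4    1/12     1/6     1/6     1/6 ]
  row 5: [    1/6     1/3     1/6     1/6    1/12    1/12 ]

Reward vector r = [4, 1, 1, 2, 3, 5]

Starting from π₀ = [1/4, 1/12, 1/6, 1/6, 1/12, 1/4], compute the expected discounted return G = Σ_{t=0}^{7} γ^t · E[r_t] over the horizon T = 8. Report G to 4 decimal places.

t=0: π = [0.2500, 0.0833, 0.1667, 0.1667, 0.0833, 0.2500], E[r] = 3.0833, γ^t·E[r] = 3.083333, running G = 3.083333
t=1: π = [0.1458, 0.1806, 0.1597, 0.1944, 0.2083, 0.1111], E[r] = 2.4931, γ^t·E[r] = 1.745139, running G = 4.828472
t=2: π = [0.1516, 0.1771, 0.1493, 0.1962, 0.2130, 0.1128], E[r] = 2.5284, γ^t·E[r] = 1.238895, running G = 6.067367
t=3: π = [0.1501, 0.1781, 0.1489, 0.1955, 0.2136, 0.1137], E[r] = 2.5280, γ^t·E[r] = 0.867094, running G = 6.934461
t=4: π = [0.1503, 0.1785, 0.1489, 0.1954, 0.2133, 0.1136], E[r] = 2.5275, γ^t·E[r] = 0.606847, running G = 7.541308
t=5: π = [0.1503, 0.1785, 0.1489, 0.1954, 0.2134, 0.1136], E[r] = 2.5275, γ^t·E[r] = 0.424796, running G = 7.966104
t=6: π = [0.1503, 0.1785, 0.1489, 0.1954, 0.2134, 0.1136], E[r] = 2.5275, γ^t·E[r] = 0.297359, running G = 8.263463
t=7: π = [0.1503, 0.1785, 0.1489, 0.1954, 0.2134, 0.1136], E[r] = 2.5275, γ^t·E[r] = 0.208151, running G = 8.471614

G = 8.4716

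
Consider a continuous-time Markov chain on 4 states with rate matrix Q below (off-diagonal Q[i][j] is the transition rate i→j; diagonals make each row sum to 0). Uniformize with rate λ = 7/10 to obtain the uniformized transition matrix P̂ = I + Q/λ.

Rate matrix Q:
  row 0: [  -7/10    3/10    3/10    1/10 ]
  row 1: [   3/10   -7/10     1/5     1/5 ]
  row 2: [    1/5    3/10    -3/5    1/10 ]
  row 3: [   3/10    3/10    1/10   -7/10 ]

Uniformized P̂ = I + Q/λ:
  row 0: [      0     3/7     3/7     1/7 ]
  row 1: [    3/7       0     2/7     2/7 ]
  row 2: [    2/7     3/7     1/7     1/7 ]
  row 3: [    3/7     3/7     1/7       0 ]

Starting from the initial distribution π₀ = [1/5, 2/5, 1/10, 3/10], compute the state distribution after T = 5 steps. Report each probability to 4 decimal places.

π = [0.2747, 0.2986, 0.2635, 0.1632]

t=0: π = [0.2000, 0.4000, 0.1000, 0.3000]
t=1: π = [0.3286, 0.2571, 0.2571, 0.1571]
t=2: π = [0.2510, 0.3184, 0.2735, 0.1571]
t=3: π = [0.2819, 0.2921, 0.2601, 0.1659]
t=4: π = [0.2706, 0.3034, 0.2651, 0.1609]
t=5: π = [0.2747, 0.2986, 0.2635, 0.1632]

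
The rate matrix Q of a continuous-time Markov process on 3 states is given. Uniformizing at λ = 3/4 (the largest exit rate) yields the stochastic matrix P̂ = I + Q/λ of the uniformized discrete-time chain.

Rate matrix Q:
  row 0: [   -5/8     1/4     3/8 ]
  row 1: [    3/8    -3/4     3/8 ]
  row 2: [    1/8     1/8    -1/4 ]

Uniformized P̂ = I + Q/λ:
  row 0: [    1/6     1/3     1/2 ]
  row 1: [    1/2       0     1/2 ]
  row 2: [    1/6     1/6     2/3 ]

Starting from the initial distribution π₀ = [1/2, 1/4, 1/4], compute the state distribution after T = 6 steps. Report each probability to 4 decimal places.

t=0: π = [0.5000, 0.2500, 0.2500]
t=1: π = [0.2500, 0.2083, 0.5417]
t=2: π = [0.2361, 0.1736, 0.5903]
t=3: π = [0.2245, 0.1771, 0.5984]
t=4: π = [0.2257, 0.1746, 0.5997]
t=5: π = [0.2249, 0.1752, 0.6000]
t=6: π = [0.2251, 0.1749, 0.6000]

π = [0.2251, 0.1749, 0.6000]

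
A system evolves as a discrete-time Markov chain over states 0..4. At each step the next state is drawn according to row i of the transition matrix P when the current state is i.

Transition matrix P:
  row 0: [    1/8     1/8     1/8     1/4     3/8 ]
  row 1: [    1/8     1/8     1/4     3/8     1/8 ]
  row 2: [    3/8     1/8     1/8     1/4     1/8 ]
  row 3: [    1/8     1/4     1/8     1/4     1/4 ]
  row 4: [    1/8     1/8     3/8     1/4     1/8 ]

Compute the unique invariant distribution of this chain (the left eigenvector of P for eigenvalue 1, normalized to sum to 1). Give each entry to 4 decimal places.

π = [0.1738, 0.1587, 0.1954, 0.2698, 0.2022]

Balance equations π_j = Σ_i π_i·P[i][j]:
  π_0 = 1/8·π_0 + 1/8·π_1 + 3/8·π_2 + 1/8·π_3 + 1/8·π_4
  π_1 = 1/8·π_0 + 1/8·π_1 + 1/8·π_2 + 1/4·π_3 + 1/8·π_4
  π_2 = 1/8·π_0 + 1/4·π_1 + 1/8·π_2 + 1/8·π_3 + 3/8·π_4
  π_3 = 1/4·π_0 + 3/8·π_1 + 1/4·π_2 + 1/4·π_3 + 1/4·π_4
  normalize: π_0 + π_1 + π_2 + π_3 + π_4 = 1
Solving the linear system gives exactly π = [230/1323, 10/63, 517/2646, 17/63, 535/2646].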